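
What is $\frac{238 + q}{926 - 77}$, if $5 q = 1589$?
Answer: $\frac{2779}{4245} \approx 0.65465$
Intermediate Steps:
$q = \frac{1589}{5}$ ($q = \frac{1}{5} \cdot 1589 = \frac{1589}{5} \approx 317.8$)
$\frac{238 + q}{926 - 77} = \frac{238 + \frac{1589}{5}}{926 - 77} = \frac{2779}{5 \cdot 849} = \frac{2779}{5} \cdot \frac{1}{849} = \frac{2779}{4245}$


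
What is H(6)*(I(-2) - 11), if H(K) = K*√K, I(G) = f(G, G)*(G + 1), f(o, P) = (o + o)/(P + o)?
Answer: -72*√6 ≈ -176.36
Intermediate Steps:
f(o, P) = 2*o/(P + o) (f(o, P) = (2*o)/(P + o) = 2*o/(P + o))
I(G) = 1 + G (I(G) = (2*G/(G + G))*(G + 1) = (2*G/((2*G)))*(1 + G) = (2*G*(1/(2*G)))*(1 + G) = 1*(1 + G) = 1 + G)
H(K) = K^(3/2)
H(6)*(I(-2) - 11) = 6^(3/2)*((1 - 2) - 11) = (6*√6)*(-1 - 11) = (6*√6)*(-12) = -72*√6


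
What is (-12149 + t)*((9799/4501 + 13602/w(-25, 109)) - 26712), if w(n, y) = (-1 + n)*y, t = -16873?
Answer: 706410592261212/911131 ≈ 7.7531e+8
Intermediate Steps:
w(n, y) = y*(-1 + n)
(-12149 + t)*((9799/4501 + 13602/w(-25, 109)) - 26712) = (-12149 - 16873)*((9799/4501 + 13602/((109*(-1 - 25)))) - 26712) = -29022*((9799*(1/4501) + 13602/((109*(-26)))) - 26712) = -29022*((9799/4501 + 13602/(-2834)) - 26712) = -29022*((9799/4501 + 13602*(-1/2834)) - 26712) = -29022*((9799/4501 - 6801/1417) - 26712) = -29022*(-16726118/6377917 - 26712) = -29022*(-170383645022/6377917) = 706410592261212/911131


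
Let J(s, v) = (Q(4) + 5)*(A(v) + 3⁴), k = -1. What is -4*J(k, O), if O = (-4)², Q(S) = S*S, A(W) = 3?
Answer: -7056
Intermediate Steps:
Q(S) = S²
O = 16
J(s, v) = 1764 (J(s, v) = (4² + 5)*(3 + 3⁴) = (16 + 5)*(3 + 81) = 21*84 = 1764)
-4*J(k, O) = -4*1764 = -7056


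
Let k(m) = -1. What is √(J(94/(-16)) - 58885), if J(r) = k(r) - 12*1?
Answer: 7*I*√1202 ≈ 242.69*I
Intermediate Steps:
J(r) = -13 (J(r) = -1 - 12*1 = -1 - 12 = -13)
√(J(94/(-16)) - 58885) = √(-13 - 58885) = √(-58898) = 7*I*√1202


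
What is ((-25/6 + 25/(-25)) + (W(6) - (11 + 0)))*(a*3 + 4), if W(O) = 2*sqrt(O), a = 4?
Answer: -776/3 + 32*sqrt(6) ≈ -180.28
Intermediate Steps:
((-25/6 + 25/(-25)) + (W(6) - (11 + 0)))*(a*3 + 4) = ((-25/6 + 25/(-25)) + (2*sqrt(6) - (11 + 0)))*(4*3 + 4) = ((-25*1/6 + 25*(-1/25)) + (2*sqrt(6) - 1*11))*(12 + 4) = ((-25/6 - 1) + (2*sqrt(6) - 11))*16 = (-31/6 + (-11 + 2*sqrt(6)))*16 = (-97/6 + 2*sqrt(6))*16 = -776/3 + 32*sqrt(6)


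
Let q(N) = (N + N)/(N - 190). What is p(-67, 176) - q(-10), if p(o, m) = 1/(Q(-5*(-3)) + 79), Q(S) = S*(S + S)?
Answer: -519/5290 ≈ -0.098110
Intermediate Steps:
Q(S) = 2*S² (Q(S) = S*(2*S) = 2*S²)
q(N) = 2*N/(-190 + N) (q(N) = (2*N)/(-190 + N) = 2*N/(-190 + N))
p(o, m) = 1/529 (p(o, m) = 1/(2*(-5*(-3))² + 79) = 1/(2*15² + 79) = 1/(2*225 + 79) = 1/(450 + 79) = 1/529)
p(-67, 176) - q(-10) = 1/529 - 2*(-10)/(-190 - 10) = 1/529 - 2*(-10)/(-200) = 1/529 - 2*(-10)*(-1)/200 = 1/529 - 1*⅒ = 1/529 - ⅒ = -519/5290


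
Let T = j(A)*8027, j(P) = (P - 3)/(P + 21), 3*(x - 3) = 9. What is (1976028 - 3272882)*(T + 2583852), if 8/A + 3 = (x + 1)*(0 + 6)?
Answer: -2770042095600494/827 ≈ -3.3495e+12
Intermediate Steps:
x = 6 (x = 3 + (1/3)*9 = 3 + 3 = 6)
A = 8/39 (A = 8/(-3 + (6 + 1)*(0 + 6)) = 8/(-3 + 7*6) = 8/(-3 + 42) = 8/39 ≈ 0.20513)
j(P) = (-3 + P)/(21 + P)
T = -874943/827 (T = ((-3 + 8/39)/(21 + 8/39))*8027 = (-109/39/(827/39))*8027 = ((39/827)*(-109/39))*8027 = -109/827*8027 = -874943/827 ≈ -1058.0)
(1976028 - 3272882)*(T + 2583852) = (1976028 - 3272882)*(-874943/827 + 2583852) = -1296854*2135970661/827 = -2770042095600494/827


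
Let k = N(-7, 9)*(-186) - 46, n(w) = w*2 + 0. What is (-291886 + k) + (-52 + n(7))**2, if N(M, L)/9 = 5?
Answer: -298858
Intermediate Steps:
n(w) = 2*w (n(w) = 2*w + 0 = 2*w)
N(M, L) = 45 (N(M, L) = 9*5 = 45)
k = -8416 (k = 45*(-186) - 46 = -8370 - 46 = -8416)
(-291886 + k) + (-52 + n(7))**2 = (-291886 - 8416) + (-52 + 2*7)**2 = -300302 + (-52 + 14)**2 = -300302 + (-38)**2 = -300302 + 1444 = -298858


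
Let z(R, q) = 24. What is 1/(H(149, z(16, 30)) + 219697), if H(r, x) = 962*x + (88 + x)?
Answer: 1/242897 ≈ 4.1170e-6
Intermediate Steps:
H(r, x) = 88 + 963*x
1/(H(149, z(16, 30)) + 219697) = 1/((88 + 963*24) + 219697) = 1/((88 + 23112) + 219697) = 1/(23200 + 219697) = 1/242897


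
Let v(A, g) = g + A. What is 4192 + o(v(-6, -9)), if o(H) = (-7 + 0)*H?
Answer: 4297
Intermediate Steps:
v(A, g) = A + g
o(H) = -7*H
4192 + o(v(-6, -9)) = 4192 - 7*(-6 - 9) = 4192 - 7*(-15) = 4192 + 105 = 4297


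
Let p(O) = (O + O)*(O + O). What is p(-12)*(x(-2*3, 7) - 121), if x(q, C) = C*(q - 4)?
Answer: -110016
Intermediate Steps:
p(O) = 4*O² (p(O) = (2*O)*(2*O) = 4*O²)
x(q, C) = C*(-4 + q)
p(-12)*(x(-2*3, 7) - 121) = (4*(-12)²)*(7*(-4 - 2*3) - 121) = (4*144)*(7*(-4 - 6) - 121) = 576*(7*(-10) - 121) = 576*(-70 - 121) = 576*(-191) = -110016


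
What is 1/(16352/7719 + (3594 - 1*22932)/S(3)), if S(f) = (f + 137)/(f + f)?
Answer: -270165/223332713 ≈ -0.0012097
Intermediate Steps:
S(f) = (137 + f)/(2*f) (S(f) = (137 + f)/((2*f)) = (137 + f)*(1/(2*f)) = (137 + f)/(2*f))
1/(16352/7719 + (3594 - 1*22932)/S(3)) = 1/(16352/7719 + (3594 - 1*22932)/(((½)*(137 + 3)/3))) = 1/(16352*(1/7719) + (3594 - 22932)/(((½)*(⅓)*140))) = 1/(16352/7719 - 19338/70/3) = 1/(16352/7719 - 19338*3/70) = 1/(16352/7719 - 29007/35) = 1/(-223332713/270165) = -270165/223332713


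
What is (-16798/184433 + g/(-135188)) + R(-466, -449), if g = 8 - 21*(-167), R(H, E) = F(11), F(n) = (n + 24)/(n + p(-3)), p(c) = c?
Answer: 212326533497/49866256808 ≈ 4.2579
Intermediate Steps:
F(n) = (24 + n)/(-3 + n) (F(n) = (n + 24)/(n - 3) = (24 + n)/(-3 + n))
R(H, E) = 35/8 (R(H, E) = (24 + 11)/(-3 + 11) = 35/8)
g = 3515 (g = 8 + 3507 = 3515)
(-16798/184433 + g/(-135188)) + R(-466, -449) = (-16798/184433 + 3515/(-135188)) + 35/8 = (-16798*1/184433 + 3515*(-1/135188)) + 35/8 = (-16798/184433 - 3515/135188) + 35/8 = -2919170019/24933128404 + 35/8 = 212326533497/49866256808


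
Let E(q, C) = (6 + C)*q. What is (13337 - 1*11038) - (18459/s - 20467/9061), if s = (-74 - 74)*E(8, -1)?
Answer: 123609356519/53641120 ≈ 2304.4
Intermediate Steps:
E(q, C) = q*(6 + C)
s = -5920 (s = (-74 - 74)*(8*(6 - 1)) = -1184*5 = -148*40 = -5920)
(13337 - 1*11038) - (18459/s - 20467/9061) = (13337 - 1*11038) - (18459/(-5920) - 20467/9061) = (13337 - 11038) - (18459*(-1/5920) - 20467*1/9061) = 2299 - (-18459/5920 - 20467/9061) = 2299 - 1*(-288421639/53641120) = 2299 + 288421639/53641120 = 123609356519/53641120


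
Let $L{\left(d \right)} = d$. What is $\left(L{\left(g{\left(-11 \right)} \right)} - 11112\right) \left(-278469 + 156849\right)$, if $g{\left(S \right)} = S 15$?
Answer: $1371508740$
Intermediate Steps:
$g{\left(S \right)} = 15 S$
$\left(L{\left(g{\left(-11 \right)} \right)} - 11112\right) \left(-278469 + 156849\right) = \left(15 \left(-11\right) - 11112\right) \left(-278469 + 156849\right) = \left(-165 - 11112\right) \left(-121620\right) = \left(-11277\right) \left(-121620\right) = 1371508740$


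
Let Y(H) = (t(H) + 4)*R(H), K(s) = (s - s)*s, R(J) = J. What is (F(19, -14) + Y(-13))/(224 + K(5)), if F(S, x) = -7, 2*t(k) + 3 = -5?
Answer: -1/32 ≈ -0.031250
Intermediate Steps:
t(k) = -4 (t(k) = -3/2 + (½)*(-5) = -3/2 - 5/2 = -4)
K(s) = 0 (K(s) = 0*s = 0)
Y(H) = 0 (Y(H) = (-4 + 4)*H = 0*H = 0)
(F(19, -14) + Y(-13))/(224 + K(5)) = (-7 + 0)/(224 + 0) = -7/224 = -7*1/224 = -1/32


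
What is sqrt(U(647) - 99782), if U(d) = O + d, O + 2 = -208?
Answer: I*sqrt(99345) ≈ 315.19*I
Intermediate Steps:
O = -210 (O = -2 - 208 = -210)
U(d) = -210 + d
sqrt(U(647) - 99782) = sqrt((-210 + 647) - 99782) = sqrt(437 - 99782) = sqrt(-99345) = I*sqrt(99345)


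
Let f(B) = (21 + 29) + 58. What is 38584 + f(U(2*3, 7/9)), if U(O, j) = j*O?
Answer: 38692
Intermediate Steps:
U(O, j) = O*j
f(B) = 108 (f(B) = 50 + 58 = 108)
38584 + f(U(2*3, 7/9)) = 38584 + 108 = 38692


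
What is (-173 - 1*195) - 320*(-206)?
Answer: 65552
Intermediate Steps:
(-173 - 1*195) - 320*(-206) = (-173 - 195) + 65920 = -368 + 65920 = 65552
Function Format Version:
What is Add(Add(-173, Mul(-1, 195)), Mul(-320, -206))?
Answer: 65552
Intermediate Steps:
Add(Add(-173, Mul(-1, 195)), Mul(-320, -206)) = Add(Add(-173, -195), 65920) = Add(-368, 65920) = 65552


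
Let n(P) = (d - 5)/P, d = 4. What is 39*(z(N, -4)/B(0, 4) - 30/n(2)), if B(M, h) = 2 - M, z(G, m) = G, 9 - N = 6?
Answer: 4797/2 ≈ 2398.5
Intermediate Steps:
N = 3 (N = 9 - 1*6 = 9 - 6 = 3)
n(P) = -1/P (n(P) = (4 - 5)/P = -1/P)
39*(z(N, -4)/B(0, 4) - 30/n(2)) = 39*(3/(2 - 1*0) - 30/((-1/2))) = 39*(3/(2 + 0) - 30/((-1*½))) = 39*(3/2 - 30/(-½)) = 39*(3*(½) - 30*(-2)) = 39*(3/2 + 60) = 39*(123/2) = 4797/2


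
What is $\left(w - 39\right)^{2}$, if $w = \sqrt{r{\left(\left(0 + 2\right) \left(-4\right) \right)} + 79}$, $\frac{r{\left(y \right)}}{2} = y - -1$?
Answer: $\left(39 - \sqrt{65}\right)^{2} \approx 957.14$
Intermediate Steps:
$r{\left(y \right)} = 2 + 2 y$ ($r{\left(y \right)} = 2 \left(y - -1\right) = 2 \left(y + 1\right) = 2 \left(1 + y\right) = 2 + 2 y$)
$w = \sqrt{65}$ ($w = \sqrt{\left(2 + 2 \left(0 + 2\right) \left(-4\right)\right) + 79} = \sqrt{\left(2 + 2 \cdot 2 \left(-4\right)\right) + 79} = \sqrt{\left(2 + 2 \left(-8\right)\right) + 79} = \sqrt{\left(2 - 16\right) + 79} = \sqrt{-14 + 79} = \sqrt{65} \approx 8.0623$)
$\left(w - 39\right)^{2} = \left(\sqrt{65} - 39\right)^{2} = \left(-39 + \sqrt{65}\right)^{2}$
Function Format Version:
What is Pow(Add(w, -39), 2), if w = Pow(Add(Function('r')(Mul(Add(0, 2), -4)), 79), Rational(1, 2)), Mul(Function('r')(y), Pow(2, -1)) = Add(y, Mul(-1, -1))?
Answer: Pow(Add(39, Mul(-1, Pow(65, Rational(1, 2)))), 2) ≈ 957.14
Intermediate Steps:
Function('r')(y) = Add(2, Mul(2, y)) (Function('r')(y) = Mul(2, Add(y, Mul(-1, -1))) = Mul(2, Add(y, 1)) = Mul(2, Add(1, y)) = Add(2, Mul(2, y)))
w = Pow(65, Rational(1, 2)) (w = Pow(Add(Add(2, Mul(2, Mul(Add(0, 2), -4))), 79), Rational(1, 2)) = Pow(Add(Add(2, Mul(2, Mul(2, -4))), 79), Rational(1, 2)) = Pow(Add(Add(2, Mul(2, -8)), 79), Rational(1, 2)) = Pow(Add(Add(2, -16), 79), Rational(1, 2)) = Pow(Add(-14, 79), Rational(1, 2)) = Pow(65, Rational(1, 2)) ≈ 8.0623)
Pow(Add(w, -39), 2) = Pow(Add(Pow(65, Rational(1, 2)), -39), 2) = Pow(Add(-39, Pow(65, Rational(1, 2))), 2)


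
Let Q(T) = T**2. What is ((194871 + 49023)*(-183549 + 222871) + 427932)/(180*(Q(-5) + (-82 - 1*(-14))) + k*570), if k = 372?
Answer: 31969426/681 ≈ 46945.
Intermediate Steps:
((194871 + 49023)*(-183549 + 222871) + 427932)/(180*(Q(-5) + (-82 - 1*(-14))) + k*570) = ((194871 + 49023)*(-183549 + 222871) + 427932)/(180*((-5)**2 + (-82 - 1*(-14))) + 372*570) = (243894*39322 + 427932)/(180*(25 + (-82 + 14)) + 212040) = (9590399868 + 427932)/(180*(25 - 68) + 212040) = 9590827800/(180*(-43) + 212040) = 9590827800/(-7740 + 212040) = 9590827800/204300 = 9590827800*(1/204300) = 31969426/681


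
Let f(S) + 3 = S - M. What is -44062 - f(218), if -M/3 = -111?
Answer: -43944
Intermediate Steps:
M = 333 (M = -3*(-111) = 333)
f(S) = -336 + S (f(S) = -3 + (S - 1*333) = -3 + (S - 333) = -3 + (-333 + S) = -336 + S)
-44062 - f(218) = -44062 - (-336 + 218) = -44062 - 1*(-118) = -44062 + 118 = -43944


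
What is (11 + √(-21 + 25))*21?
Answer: 273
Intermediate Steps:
(11 + √(-21 + 25))*21 = (11 + √4)*21 = (11 + 2)*21 = 13*21 = 273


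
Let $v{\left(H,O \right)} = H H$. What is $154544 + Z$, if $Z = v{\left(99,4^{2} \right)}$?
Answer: $164345$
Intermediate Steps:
$v{\left(H,O \right)} = H^{2}$
$Z = 9801$ ($Z = 99^{2} = 9801$)
$154544 + Z = 154544 + 9801 = 164345$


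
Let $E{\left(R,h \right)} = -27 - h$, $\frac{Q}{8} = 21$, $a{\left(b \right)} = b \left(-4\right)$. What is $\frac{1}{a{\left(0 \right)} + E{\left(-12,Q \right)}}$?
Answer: $- \frac{1}{195} \approx -0.0051282$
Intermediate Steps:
$a{\left(b \right)} = - 4 b$
$Q = 168$ ($Q = 8 \cdot 21 = 168$)
$\frac{1}{a{\left(0 \right)} + E{\left(-12,Q \right)}} = \frac{1}{\left(-4\right) 0 - 195} = \frac{1}{0 - 195} = \frac{1}{-195} = - \frac{1}{195}$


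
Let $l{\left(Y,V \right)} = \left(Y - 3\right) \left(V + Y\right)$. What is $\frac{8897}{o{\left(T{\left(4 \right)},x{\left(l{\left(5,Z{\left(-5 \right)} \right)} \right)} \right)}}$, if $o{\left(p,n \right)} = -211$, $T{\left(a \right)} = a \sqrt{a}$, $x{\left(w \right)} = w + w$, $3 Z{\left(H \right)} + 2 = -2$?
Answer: $- \frac{8897}{211} \approx -42.166$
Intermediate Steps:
$Z{\left(H \right)} = - \frac{4}{3}$ ($Z{\left(H \right)} = - \frac{2}{3} + \frac{1}{3} \left(-2\right) = - \frac{2}{3} - \frac{2}{3} = - \frac{4}{3}$)
$l{\left(Y,V \right)} = \left(-3 + Y\right) \left(V + Y\right)$
$x{\left(w \right)} = 2 w$
$T{\left(a \right)} = a^{\frac{3}{2}}$
$\frac{8897}{o{\left(T{\left(4 \right)},x{\left(l{\left(5,Z{\left(-5 \right)} \right)} \right)} \right)}} = \frac{8897}{-211} = 8897 \left(- \frac{1}{211}\right) = - \frac{8897}{211}$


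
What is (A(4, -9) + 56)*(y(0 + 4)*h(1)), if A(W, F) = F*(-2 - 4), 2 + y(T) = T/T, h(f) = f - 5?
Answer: 440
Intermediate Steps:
h(f) = -5 + f
y(T) = -1 (y(T) = -2 + T/T = -2 + 1 = -1)
A(W, F) = -6*F (A(W, F) = F*(-6) = -6*F)
(A(4, -9) + 56)*(y(0 + 4)*h(1)) = (-6*(-9) + 56)*(-(-5 + 1)) = (54 + 56)*(-1*(-4)) = 110*4 = 440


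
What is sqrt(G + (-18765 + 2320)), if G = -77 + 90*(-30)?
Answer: I*sqrt(19222) ≈ 138.64*I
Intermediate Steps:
G = -2777 (G = -77 - 2700 = -2777)
sqrt(G + (-18765 + 2320)) = sqrt(-2777 + (-18765 + 2320)) = sqrt(-2777 - 16445) = sqrt(-19222) = I*sqrt(19222)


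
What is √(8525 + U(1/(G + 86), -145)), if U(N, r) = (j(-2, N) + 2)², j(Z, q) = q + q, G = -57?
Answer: 25*√11477/29 ≈ 92.354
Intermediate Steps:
j(Z, q) = 2*q
U(N, r) = (2 + 2*N)² (U(N, r) = (2*N + 2)² = (2 + 2*N)²)
√(8525 + U(1/(G + 86), -145)) = √(8525 + 4*(1 + 1/(-57 + 86))²) = √(8525 + 4*(1 + 1/29)²) = √(8525 + 4*(30/29)²) = √(8525 + 4*(900/841)) = √(8525 + 3600/841) = √(7173125/841) = 25*√11477/29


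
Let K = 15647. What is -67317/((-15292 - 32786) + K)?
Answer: 67317/32431 ≈ 2.0757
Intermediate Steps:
-67317/((-15292 - 32786) + K) = -67317/((-15292 - 32786) + 15647) = -67317/(-48078 + 15647) = -67317/(-32431) = -67317*(-1/32431) = 67317/32431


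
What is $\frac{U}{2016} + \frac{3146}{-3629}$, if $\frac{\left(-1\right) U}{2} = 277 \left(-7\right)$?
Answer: $\frac{552209}{522576} \approx 1.0567$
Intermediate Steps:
$U = 3878$ ($U = - 2 \cdot 277 \left(-7\right) = \left(-2\right) \left(-1939\right) = 3878$)
$\frac{U}{2016} + \frac{3146}{-3629} = \frac{3878}{2016} + \frac{3146}{-3629} = 3878 \cdot \frac{1}{2016} + 3146 \left(- \frac{1}{3629}\right) = \frac{277}{144} - \frac{3146}{3629} = \frac{552209}{522576}$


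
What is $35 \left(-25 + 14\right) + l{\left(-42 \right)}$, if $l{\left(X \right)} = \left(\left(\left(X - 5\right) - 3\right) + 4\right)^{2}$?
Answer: $1731$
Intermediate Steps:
$l{\left(X \right)} = \left(-4 + X\right)^{2}$ ($l{\left(X \right)} = \left(\left(\left(-5 + X\right) - 3\right) + 4\right)^{2} = \left(\left(-8 + X\right) + 4\right)^{2} = \left(-4 + X\right)^{2}$)
$35 \left(-25 + 14\right) + l{\left(-42 \right)} = 35 \left(-25 + 14\right) + \left(-4 - 42\right)^{2} = 35 \left(-11\right) + \left(-46\right)^{2} = -385 + 2116 = 1731$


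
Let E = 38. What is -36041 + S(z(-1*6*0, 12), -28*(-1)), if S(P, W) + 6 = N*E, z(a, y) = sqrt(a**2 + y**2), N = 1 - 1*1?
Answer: -36047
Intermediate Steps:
N = 0 (N = 1 - 1 = 0)
S(P, W) = -6 (S(P, W) = -6 + 0*38 = -6 + 0 = -6)
-36041 + S(z(-1*6*0, 12), -28*(-1)) = -36041 - 6 = -36047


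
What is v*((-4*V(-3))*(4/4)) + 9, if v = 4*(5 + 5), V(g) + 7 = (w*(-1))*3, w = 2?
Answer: 2089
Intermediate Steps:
V(g) = -13 (V(g) = -7 + (2*(-1))*3 = -7 - 2*3 = -7 - 6 = -13)
v = 40 (v = 4*10 = 40)
v*((-4*V(-3))*(4/4)) + 9 = 40*((-4*(-13))*(4/4)) + 9 = 40*(52*(4*(¼))) + 9 = 40*(52*1) + 9 = 40*52 + 9 = 2080 + 9 = 2089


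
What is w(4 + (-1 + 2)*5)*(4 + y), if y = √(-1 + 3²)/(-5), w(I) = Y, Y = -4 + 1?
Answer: -12 + 6*√2/5 ≈ -10.303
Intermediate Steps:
Y = -3
w(I) = -3
y = -2*√2/5 (y = √(-1 + 9)*(-⅕) = √8*(-⅕) = (2*√2)*(-⅕) = -2*√2/5 ≈ -0.56569)
w(4 + (-1 + 2)*5)*(4 + y) = -3*(4 - 2*√2/5) = -12 + 6*√2/5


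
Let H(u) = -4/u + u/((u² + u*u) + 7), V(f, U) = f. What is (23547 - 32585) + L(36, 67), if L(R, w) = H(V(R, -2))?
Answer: -211410133/23391 ≈ -9038.1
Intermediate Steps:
H(u) = -4/u + u/(7 + 2*u²) (H(u) = -4/u + u/((u² + u²) + 7) = -4/u + u/(2*u² + 7) = -4/u + u/(7 + 2*u²))
L(R, w) = 7*(-4 - R²)/(R*(7 + 2*R²))
(23547 - 32585) + L(36, 67) = (23547 - 32585) + 7*(-4 - 1*36²)/(36*(7 + 2*36²)) = -9038 + 7*(1/36)*(-4 - 1*1296)/(7 + 2*1296) = -9038 + 7*(1/36)*(-4 - 1296)/(7 + 2592) = -9038 + 7*(1/36)*(-1300)/2599 = -9038 + 7*(1/36)*(1/2599)*(-1300) = -9038 - 2275/23391 = -211410133/23391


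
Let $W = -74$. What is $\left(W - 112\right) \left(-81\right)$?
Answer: $15066$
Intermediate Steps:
$\left(W - 112\right) \left(-81\right) = \left(-74 - 112\right) \left(-81\right) = \left(-186\right) \left(-81\right) = 15066$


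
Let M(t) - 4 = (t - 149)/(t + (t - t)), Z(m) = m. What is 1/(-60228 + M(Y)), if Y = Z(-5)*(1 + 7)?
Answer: -40/2408771 ≈ -1.6606e-5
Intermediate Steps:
Y = -40 (Y = -5*(1 + 7) = -5*8 = -40)
M(t) = 4 + (-149 + t)/t (M(t) = 4 + (t - 149)/(t + (t - t)) = 4 + (-149 + t)/(t + 0) = 4 + (-149 + t)/t)
1/(-60228 + M(Y)) = 1/(-60228 + (5 - 149/(-40))) = 1/(-60228 + (5 - 149*(-1/40))) = 1/(-60228 + (5 + 149/40)) = 1/(-60228 + 349/40) = 1/(-2408771/40) = -40/2408771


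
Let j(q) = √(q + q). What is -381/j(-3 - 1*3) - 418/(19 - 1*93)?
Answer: 209/37 + 127*I*√3/2 ≈ 5.6487 + 109.99*I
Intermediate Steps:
j(q) = √2*√q (j(q) = √(2*q) = √2*√q)
-381/j(-3 - 1*3) - 418/(19 - 1*93) = -381*√2/(2*√(-3 - 1*3)) - 418/(19 - 1*93) = -381*√2/(2*√(-3 - 3)) - 418/(19 - 93) = -381*(-I*√3/6) - 418/(-74) = -381*(-I*√3/6) - 418*(-1/74) = -381*(-I*√3/6) + 209/37 = -(-127)*I*√3/2 + 209/37 = 127*I*√3/2 + 209/37 = 209/37 + 127*I*√3/2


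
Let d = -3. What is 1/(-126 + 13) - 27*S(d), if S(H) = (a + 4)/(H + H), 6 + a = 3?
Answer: 1015/226 ≈ 4.4911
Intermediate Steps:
a = -3 (a = -6 + 3 = -3)
S(H) = 1/(2*H) (S(H) = (-3 + 4)/(H + H) = 1/(2*H))
1/(-126 + 13) - 27*S(d) = 1/(-126 + 13) - 27/(2*(-3)) = 1/(-113) - 27*(-1)/(2*3) = -1/113 - 27*(-1/6) = -1/113 + 9/2 = 1015/226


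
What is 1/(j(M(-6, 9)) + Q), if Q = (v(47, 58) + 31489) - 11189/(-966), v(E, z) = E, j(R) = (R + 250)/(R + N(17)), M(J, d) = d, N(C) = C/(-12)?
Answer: 12558/396603449 ≈ 3.1664e-5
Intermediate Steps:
N(C) = -C/12 (N(C) = C*(-1/12) = -C/12)
j(R) = (250 + R)/(-17/12 + R) (j(R) = (R + 250)/(R - 1/12*17) = (250 + R)/(R - 17/12) = (250 + R)/(-17/12 + R))
Q = 30474965/966 (Q = (47 + 31489) - 11189/(-966) = 31536 - 11189*(-1/966) = 31536 + 11189/966 = 30474965/966 ≈ 31548.)
1/(j(M(-6, 9)) + Q) = 1/(12*(250 + 9)/(-17 + 12*9) + 30474965/966) = 1/(12*259/(-17 + 108) + 30474965/966) = 1/(12*259/91 + 30474965/966) = 1/(12*(1/91)*259 + 30474965/966) = 1/(444/13 + 30474965/966) = 1/(396603449/12558) = 12558/396603449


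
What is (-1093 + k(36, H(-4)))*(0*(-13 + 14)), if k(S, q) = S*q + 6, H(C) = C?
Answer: 0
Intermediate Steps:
k(S, q) = 6 + S*q
(-1093 + k(36, H(-4)))*(0*(-13 + 14)) = (-1093 + (6 + 36*(-4)))*(0*(-13 + 14)) = (-1093 + (6 - 144))*(0*1) = (-1093 - 138)*0 = -1231*0 = 0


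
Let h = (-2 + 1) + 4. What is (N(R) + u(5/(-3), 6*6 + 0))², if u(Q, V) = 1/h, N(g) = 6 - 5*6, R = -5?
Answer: 5041/9 ≈ 560.11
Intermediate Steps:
h = 3 (h = -1 + 4 = 3)
N(g) = -24 (N(g) = 6 - 30 = -24)
u(Q, V) = ⅓ (u(Q, V) = 1/3 = ⅓)
(N(R) + u(5/(-3), 6*6 + 0))² = (-24 + ⅓)² = (-71/3)² = 5041/9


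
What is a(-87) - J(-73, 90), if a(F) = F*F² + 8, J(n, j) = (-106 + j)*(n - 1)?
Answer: -659679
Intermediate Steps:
J(n, j) = (-1 + n)*(-106 + j) (J(n, j) = (-106 + j)*(-1 + n) = (-1 + n)*(-106 + j))
a(F) = 8 + F³ (a(F) = F³ + 8 = 8 + F³)
a(-87) - J(-73, 90) = (8 + (-87)³) - (106 - 1*90 - 106*(-73) + 90*(-73)) = (8 - 658503) - (106 - 90 + 7738 - 6570) = -658495 - 1*1184 = -658495 - 1184 = -659679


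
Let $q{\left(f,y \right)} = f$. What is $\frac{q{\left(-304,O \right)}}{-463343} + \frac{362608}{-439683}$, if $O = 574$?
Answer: $- \frac{167878214912}{203724040269} \approx -0.82405$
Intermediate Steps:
$\frac{q{\left(-304,O \right)}}{-463343} + \frac{362608}{-439683} = - \frac{304}{-463343} + \frac{362608}{-439683} = \left(-304\right) \left(- \frac{1}{463343}\right) + 362608 \left(- \frac{1}{439683}\right) = \frac{304}{463343} - \frac{362608}{439683} = - \frac{167878214912}{203724040269}$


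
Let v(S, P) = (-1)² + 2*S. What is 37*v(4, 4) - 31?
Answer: 302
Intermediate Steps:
v(S, P) = 1 + 2*S
37*v(4, 4) - 31 = 37*(1 + 2*4) - 31 = 37*(1 + 8) - 31 = 37*9 - 31 = 333 - 31 = 302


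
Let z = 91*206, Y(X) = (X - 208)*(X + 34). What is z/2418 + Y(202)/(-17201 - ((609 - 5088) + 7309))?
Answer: 4858013/620961 ≈ 7.8234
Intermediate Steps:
Y(X) = (-208 + X)*(34 + X)
z = 18746
z/2418 + Y(202)/(-17201 - ((609 - 5088) + 7309)) = 18746/2418 + (-7072 + 202² - 174*202)/(-17201 - ((609 - 5088) + 7309)) = 18746*(1/2418) + (-7072 + 40804 - 35148)/(-17201 - (-4479 + 7309)) = 721/93 - 1416/(-17201 - 1*2830) = 721/93 - 1416/(-17201 - 2830) = 721/93 - 1416/(-20031) = 721/93 - 1416*(-1/20031) = 721/93 + 472/6677 = 4858013/620961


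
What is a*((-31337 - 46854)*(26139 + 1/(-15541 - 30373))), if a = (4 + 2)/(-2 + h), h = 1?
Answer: 281521858213785/22957 ≈ 1.2263e+10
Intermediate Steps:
a = -6 (a = (4 + 2)/(-2 + 1) = 6/(-1) = 6*(-1) = -6)
a*((-31337 - 46854)*(26139 + 1/(-15541 - 30373))) = -6*(-31337 - 46854)*(26139 + 1/(-15541 - 30373)) = -(-469146)*(26139 + 1/(-45914)) = -(-469146)*(26139 - 1/45914) = -(-469146)*1200146045/45914 = -6*(-93840619404595/45914) = 281521858213785/22957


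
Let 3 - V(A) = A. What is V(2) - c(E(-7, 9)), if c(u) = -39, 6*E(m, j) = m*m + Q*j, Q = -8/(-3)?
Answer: 40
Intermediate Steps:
V(A) = 3 - A
Q = 8/3 (Q = -8*(-1/3) = 8/3 ≈ 2.6667)
E(m, j) = m**2/6 + 4*j/9 (E(m, j) = (m*m + 8*j/3)/6 = (m**2 + 8*j/3)/6 = m**2/6 + 4*j/9)
V(2) - c(E(-7, 9)) = (3 - 1*2) - 1*(-39) = (3 - 2) + 39 = 1 + 39 = 40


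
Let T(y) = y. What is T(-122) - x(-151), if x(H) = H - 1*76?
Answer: 105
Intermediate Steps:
x(H) = -76 + H (x(H) = H - 76 = -76 + H)
T(-122) - x(-151) = -122 - (-76 - 151) = -122 - 1*(-227) = -122 + 227 = 105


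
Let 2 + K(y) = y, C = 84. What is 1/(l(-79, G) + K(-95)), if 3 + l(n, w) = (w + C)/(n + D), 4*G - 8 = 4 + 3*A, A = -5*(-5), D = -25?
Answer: -416/42023 ≈ -0.0098993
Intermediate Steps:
A = 25
G = 87/4 (G = 2 + (4 + 3*25)/4 = 2 + (4 + 75)/4 = 2 + (¼)*79 = 2 + 79/4 = 87/4 ≈ 21.750)
l(n, w) = -3 + (84 + w)/(-25 + n) (l(n, w) = -3 + (w + 84)/(n - 25) = -3 + (84 + w)/(-25 + n))
K(y) = -2 + y
1/(l(-79, G) + K(-95)) = 1/((159 + 87/4 - 3*(-79))/(-25 - 79) + (-2 - 95)) = 1/((159 + 87/4 + 237)/(-104) - 97) = 1/(-1/104*1671/4 - 97) = 1/(-1671/416 - 97) = 1/(-42023/416) = -416/42023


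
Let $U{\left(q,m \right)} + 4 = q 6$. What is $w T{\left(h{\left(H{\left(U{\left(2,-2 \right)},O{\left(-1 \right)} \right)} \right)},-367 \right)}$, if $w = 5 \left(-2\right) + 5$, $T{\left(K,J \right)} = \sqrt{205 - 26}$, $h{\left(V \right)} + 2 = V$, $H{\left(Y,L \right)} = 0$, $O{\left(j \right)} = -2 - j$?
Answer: $- 5 \sqrt{179} \approx -66.895$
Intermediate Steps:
$U{\left(q,m \right)} = -4 + 6 q$ ($U{\left(q,m \right)} = -4 + q 6 = -4 + 6 q$)
$h{\left(V \right)} = -2 + V$
$T{\left(K,J \right)} = \sqrt{179}$
$w = -5$ ($w = -10 + 5 = -5$)
$w T{\left(h{\left(H{\left(U{\left(2,-2 \right)},O{\left(-1 \right)} \right)} \right)},-367 \right)} = - 5 \sqrt{179}$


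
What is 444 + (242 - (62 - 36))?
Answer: 660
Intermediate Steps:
444 + (242 - (62 - 36)) = 444 + (242 - 1*26) = 444 + (242 - 26) = 444 + 216 = 660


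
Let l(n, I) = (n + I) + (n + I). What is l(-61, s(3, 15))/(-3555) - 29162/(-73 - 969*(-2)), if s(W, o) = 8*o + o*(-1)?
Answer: -20767006/1326015 ≈ -15.661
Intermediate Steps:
s(W, o) = 7*o (s(W, o) = 8*o - o = 7*o)
l(n, I) = 2*I + 2*n (l(n, I) = (I + n) + (I + n) = 2*I + 2*n)
l(-61, s(3, 15))/(-3555) - 29162/(-73 - 969*(-2)) = (2*(7*15) + 2*(-61))/(-3555) - 29162/(-73 - 969*(-2)) = (2*105 - 122)*(-1/3555) - 29162/(-73 - 57*(-34)) = (210 - 122)*(-1/3555) - 29162/(-73 + 1938) = 88*(-1/3555) - 29162/1865 = -88/3555 - 29162*1/1865 = -88/3555 - 29162/1865 = -20767006/1326015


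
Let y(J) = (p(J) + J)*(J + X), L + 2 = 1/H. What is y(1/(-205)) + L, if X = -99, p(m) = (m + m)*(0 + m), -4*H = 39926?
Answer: -261735394256/171983740375 ≈ -1.5219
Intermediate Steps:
H = -19963/2 (H = -¼*39926 = -19963/2 ≈ -9981.5)
p(m) = 2*m² (p(m) = (2*m)*m = 2*m²)
L = -39928/19963 (L = -2 + 1/(-19963/2) = -2 - 2/19963 = -39928/19963 ≈ -2.0001)
y(J) = (-99 + J)*(J + 2*J²) (y(J) = (2*J² + J)*(J - 99) = (J + 2*J²)*(-99 + J) = (-99 + J)*(J + 2*J²))
y(1/(-205)) + L = (-99 - 197/(-205) + 2*(1/(-205))²)/(-205) - 39928/19963 = -(-99 - 197*(-1/205) + 2*(-1/205)²)/205 - 39928/19963 = -(-99 + 197/205 + 2*(1/42025))/205 - 39928/19963 = -(-99 + 197/205 + 2/42025)/205 - 39928/19963 = -1/205*(-4120088/42025) - 39928/19963 = 4120088/8615125 - 39928/19963 = -261735394256/171983740375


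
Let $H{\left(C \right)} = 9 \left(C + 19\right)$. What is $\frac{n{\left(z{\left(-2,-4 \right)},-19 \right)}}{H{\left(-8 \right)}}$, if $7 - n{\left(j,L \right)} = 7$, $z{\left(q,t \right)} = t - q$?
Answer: $0$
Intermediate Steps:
$n{\left(j,L \right)} = 0$ ($n{\left(j,L \right)} = 7 - 7 = 0$)
$H{\left(C \right)} = 171 + 9 C$ ($H{\left(C \right)} = 9 \left(19 + C\right) = 171 + 9 C$)
$\frac{n{\left(z{\left(-2,-4 \right)},-19 \right)}}{H{\left(-8 \right)}} = \frac{0}{171 + 9 \left(-8\right)} = \frac{0}{171 - 72} = \frac{0}{99} = 0 \cdot \frac{1}{99} = 0$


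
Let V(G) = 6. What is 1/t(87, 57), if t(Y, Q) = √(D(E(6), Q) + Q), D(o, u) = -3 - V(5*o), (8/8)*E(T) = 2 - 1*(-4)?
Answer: √3/12 ≈ 0.14434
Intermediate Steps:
E(T) = 6 (E(T) = 2 - 1*(-4) = 2 + 4 = 6)
D(o, u) = -9 (D(o, u) = -3 - 1*6 = -3 - 6 = -9)
t(Y, Q) = √(-9 + Q)
1/t(87, 57) = 1/(√(-9 + 57)) = 1/(√48) = 1/(4*√3) = √3/12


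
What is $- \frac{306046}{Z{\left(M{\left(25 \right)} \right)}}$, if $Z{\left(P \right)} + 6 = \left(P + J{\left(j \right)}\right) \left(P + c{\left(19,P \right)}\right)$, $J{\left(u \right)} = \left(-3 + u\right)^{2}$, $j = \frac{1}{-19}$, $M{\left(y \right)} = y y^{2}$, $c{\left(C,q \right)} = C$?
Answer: $- \frac{55241303}{44147280875} \approx -0.0012513$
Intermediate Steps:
$M{\left(y \right)} = y^{3}$
$j = - \frac{1}{19} \approx -0.052632$
$Z{\left(P \right)} = -6 + \left(19 + P\right) \left(\frac{3364}{361} + P\right)$ ($Z{\left(P \right)} = -6 + \left(P + \left(-3 - \frac{1}{19}\right)^{2}\right) \left(P + 19\right) = -6 + \left(P + \left(- \frac{58}{19}\right)^{2}\right) \left(19 + P\right) = -6 + \left(P + \frac{3364}{361}\right) \left(19 + P\right) = -6 + \left(\frac{3364}{361} + P\right) \left(19 + P\right) = -6 + \left(19 + P\right) \left(\frac{3364}{361} + P\right)$)
$- \frac{306046}{Z{\left(M{\left(25 \right)} \right)}} = - \frac{306046}{\frac{3250}{19} + \left(25^{3}\right)^{2} + \frac{10223 \cdot 25^{3}}{361}} = - \frac{306046}{\frac{3250}{19} + 15625^{2} + \frac{10223}{361} \cdot 15625} = - \frac{306046}{\frac{3250}{19} + 244140625 + \frac{159734375}{361}} = - \frac{306046}{\frac{88294561750}{361}} = \left(-306046\right) \frac{361}{88294561750} = - \frac{55241303}{44147280875}$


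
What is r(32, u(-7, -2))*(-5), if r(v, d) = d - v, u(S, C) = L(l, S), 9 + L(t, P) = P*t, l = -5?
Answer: 30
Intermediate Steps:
L(t, P) = -9 + P*t
u(S, C) = -9 - 5*S (u(S, C) = -9 + S*(-5) = -9 - 5*S)
r(32, u(-7, -2))*(-5) = ((-9 - 5*(-7)) - 1*32)*(-5) = ((-9 + 35) - 32)*(-5) = (26 - 32)*(-5) = -6*(-5) = 30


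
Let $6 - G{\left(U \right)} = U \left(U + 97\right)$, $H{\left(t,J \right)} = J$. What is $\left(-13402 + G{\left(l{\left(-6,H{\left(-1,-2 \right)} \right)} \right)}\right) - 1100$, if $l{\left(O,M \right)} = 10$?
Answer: $-15566$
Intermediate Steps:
$G{\left(U \right)} = 6 - U \left(97 + U\right)$ ($G{\left(U \right)} = 6 - U \left(U + 97\right) = 6 - U \left(97 + U\right)$)
$\left(-13402 + G{\left(l{\left(-6,H{\left(-1,-2 \right)} \right)} \right)}\right) - 1100 = \left(-13402 - 1064\right) - 1100 = -14466 - 1100 = -15566$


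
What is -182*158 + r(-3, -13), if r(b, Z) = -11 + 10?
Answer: -28757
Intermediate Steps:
r(b, Z) = -1
-182*158 + r(-3, -13) = -182*158 - 1 = -28756 - 1 = -28757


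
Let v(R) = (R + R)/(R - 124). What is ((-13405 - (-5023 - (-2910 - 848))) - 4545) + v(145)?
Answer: -350095/21 ≈ -16671.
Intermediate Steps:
v(R) = 2*R/(-124 + R) (v(R) = (2*R)/(-124 + R) = 2*R/(-124 + R))
((-13405 - (-5023 - (-2910 - 848))) - 4545) + v(145) = ((-13405 - (-5023 - (-2910 - 848))) - 4545) + 2*145/(-124 + 145) = ((-13405 - (-5023 - 1*(-3758))) - 4545) + 2*145/21 = ((-13405 - (-5023 + 3758)) - 4545) + 2*145*(1/21) = ((-13405 - 1*(-1265)) - 4545) + 290/21 = ((-13405 + 1265) - 4545) + 290/21 = (-12140 - 4545) + 290/21 = -16685 + 290/21 = -350095/21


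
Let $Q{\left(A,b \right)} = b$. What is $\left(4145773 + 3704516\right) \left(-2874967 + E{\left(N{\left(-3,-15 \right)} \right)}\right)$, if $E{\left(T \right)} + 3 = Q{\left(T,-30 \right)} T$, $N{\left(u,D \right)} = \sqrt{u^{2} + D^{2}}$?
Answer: $-22569345366330 - 706526010 \sqrt{26} \approx -2.2573 \cdot 10^{13}$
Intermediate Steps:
$N{\left(u,D \right)} = \sqrt{D^{2} + u^{2}}$
$E{\left(T \right)} = -3 - 30 T$
$\left(4145773 + 3704516\right) \left(-2874967 + E{\left(N{\left(-3,-15 \right)} \right)}\right) = \left(4145773 + 3704516\right) \left(-2874967 - \left(3 + 30 \sqrt{\left(-15\right)^{2} + \left(-3\right)^{2}}\right)\right) = 7850289 \left(-2874967 - \left(3 + 30 \sqrt{225 + 9}\right)\right) = 7850289 \left(-2874967 - \left(3 + 30 \sqrt{234}\right)\right) = 7850289 \left(-2874967 - \left(3 + 30 \cdot 3 \sqrt{26}\right)\right) = 7850289 \left(-2874967 - \left(3 + 90 \sqrt{26}\right)\right) = 7850289 \left(-2874970 - 90 \sqrt{26}\right) = -22569345366330 - 706526010 \sqrt{26}$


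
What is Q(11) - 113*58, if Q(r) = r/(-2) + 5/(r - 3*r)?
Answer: -72157/11 ≈ -6559.7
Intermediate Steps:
Q(r) = -5/(2*r) - r/2 (Q(r) = r*(-1/2) + 5/((-2*r)) = -r/2 + 5*(-1/(2*r)) = -r/2 - 5/(2*r) = -5/(2*r) - r/2)
Q(11) - 113*58 = (1/2)*(-5 - 1*11**2)/11 - 113*58 = (1/2)*(1/11)*(-5 - 1*121) - 6554 = (1/2)*(1/11)*(-5 - 121) - 6554 = (1/2)*(1/11)*(-126) - 6554 = -63/11 - 6554 = -72157/11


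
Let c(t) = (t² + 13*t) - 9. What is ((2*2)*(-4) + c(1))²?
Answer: 121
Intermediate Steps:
c(t) = -9 + t² + 13*t
((2*2)*(-4) + c(1))² = ((2*2)*(-4) + (-9 + 1² + 13*1))² = (4*(-4) + (-9 + 1 + 13))² = (-16 + 5)² = (-11)² = 121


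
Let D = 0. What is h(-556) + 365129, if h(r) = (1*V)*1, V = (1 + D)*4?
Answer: 365133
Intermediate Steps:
V = 4 (V = (1 + 0)*4 = 1*4 = 4)
h(r) = 4 (h(r) = (1*4)*1 = 4*1 = 4)
h(-556) + 365129 = 4 + 365129 = 365133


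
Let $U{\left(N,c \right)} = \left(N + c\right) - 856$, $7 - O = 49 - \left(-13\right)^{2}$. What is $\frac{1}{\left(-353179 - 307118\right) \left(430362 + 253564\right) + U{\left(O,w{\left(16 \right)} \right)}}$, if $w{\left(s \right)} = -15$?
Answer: $- \frac{1}{451594286766} \approx -2.2144 \cdot 10^{-12}$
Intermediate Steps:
$O = 127$ ($O = 7 - \left(49 - \left(-13\right)^{2}\right) = 7 - \left(49 - 169\right) = 7 - -120 = 7 + 120 = 127$)
$U{\left(N,c \right)} = -856 + N + c$
$\frac{1}{\left(-353179 - 307118\right) \left(430362 + 253564\right) + U{\left(O,w{\left(16 \right)} \right)}} = \frac{1}{\left(-353179 - 307118\right) \left(430362 + 253564\right) - 744} = \frac{1}{\left(-660297\right) 683926 - 744} = \frac{1}{-451594286022 - 744} = \frac{1}{-451594286766} = - \frac{1}{451594286766}$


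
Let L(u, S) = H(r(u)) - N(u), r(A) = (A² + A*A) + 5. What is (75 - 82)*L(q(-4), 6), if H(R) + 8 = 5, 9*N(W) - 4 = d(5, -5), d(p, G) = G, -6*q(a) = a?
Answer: 182/9 ≈ 20.222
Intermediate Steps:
q(a) = -a/6
r(A) = 5 + 2*A² (r(A) = (A² + A²) + 5 = 2*A² + 5 = 5 + 2*A²)
N(W) = -⅑ (N(W) = 4/9 + (⅑)*(-5) = 4/9 - 5/9 = -⅑)
H(R) = -3 (H(R) = -8 + 5 = -3)
L(u, S) = -26/9 (L(u, S) = -3 - 1*(-⅑) = -3 + ⅑ = -26/9)
(75 - 82)*L(q(-4), 6) = (75 - 82)*(-26/9) = -7*(-26/9) = 182/9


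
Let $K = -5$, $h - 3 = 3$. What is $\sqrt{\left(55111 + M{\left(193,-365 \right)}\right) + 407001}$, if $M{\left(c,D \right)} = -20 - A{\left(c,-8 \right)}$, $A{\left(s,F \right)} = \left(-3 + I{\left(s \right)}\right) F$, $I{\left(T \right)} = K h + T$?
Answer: $2 \sqrt{115843} \approx 680.71$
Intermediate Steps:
$h = 6$ ($h = 3 + 3 = 6$)
$I{\left(T \right)} = -30 + T$ ($I{\left(T \right)} = \left(-5\right) 6 + T = -30 + T$)
$A{\left(s,F \right)} = F \left(-33 + s\right)$ ($A{\left(s,F \right)} = \left(-3 + \left(-30 + s\right)\right) F = \left(-33 + s\right) F = F \left(-33 + s\right)$)
$M{\left(c,D \right)} = -284 + 8 c$ ($M{\left(c,D \right)} = -20 - - 8 \left(-33 + c\right) = -20 - \left(264 - 8 c\right) = -20 + \left(-264 + 8 c\right) = -284 + 8 c$)
$\sqrt{\left(55111 + M{\left(193,-365 \right)}\right) + 407001} = \sqrt{\left(55111 + \left(-284 + 8 \cdot 193\right)\right) + 407001} = \sqrt{\left(55111 + \left(-284 + 1544\right)\right) + 407001} = \sqrt{\left(55111 + 1260\right) + 407001} = \sqrt{56371 + 407001} = \sqrt{463372} = 2 \sqrt{115843}$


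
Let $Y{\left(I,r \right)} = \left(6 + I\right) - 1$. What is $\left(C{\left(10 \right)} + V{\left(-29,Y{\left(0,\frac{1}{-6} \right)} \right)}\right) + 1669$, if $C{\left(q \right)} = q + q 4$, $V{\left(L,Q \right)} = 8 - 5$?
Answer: $1722$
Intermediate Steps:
$Y{\left(I,r \right)} = 5 + I$
$V{\left(L,Q \right)} = 3$ ($V{\left(L,Q \right)} = 8 - 5 = 3$)
$C{\left(q \right)} = 5 q$ ($C{\left(q \right)} = q + 4 q = 5 q$)
$\left(C{\left(10 \right)} + V{\left(-29,Y{\left(0,\frac{1}{-6} \right)} \right)}\right) + 1669 = \left(5 \cdot 10 + 3\right) + 1669 = \left(50 + 3\right) + 1669 = 53 + 1669 = 1722$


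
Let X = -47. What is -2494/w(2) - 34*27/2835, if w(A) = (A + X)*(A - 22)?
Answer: -9749/3150 ≈ -3.0949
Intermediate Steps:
w(A) = (-47 + A)*(-22 + A) (w(A) = (A - 47)*(A - 22) = (-47 + A)*(-22 + A))
-2494/w(2) - 34*27/2835 = -2494/(1034 + 2² - 69*2) - 34*27/2835 = -2494/(1034 + 4 - 138) - 918*1/2835 = -2494/900 - 34/105 = -2494*1/900 - 34/105 = -1247/450 - 34/105 = -9749/3150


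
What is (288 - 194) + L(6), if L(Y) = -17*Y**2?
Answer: -518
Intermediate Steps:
(288 - 194) + L(6) = (288 - 194) - 17*6**2 = 94 - 17*36 = 94 - 612 = -518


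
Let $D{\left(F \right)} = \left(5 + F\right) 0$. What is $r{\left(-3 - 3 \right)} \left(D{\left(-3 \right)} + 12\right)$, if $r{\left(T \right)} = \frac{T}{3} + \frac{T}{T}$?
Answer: $-12$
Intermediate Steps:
$r{\left(T \right)} = 1 + \frac{T}{3}$ ($r{\left(T \right)} = T \frac{1}{3} + 1 = \frac{T}{3} + 1 = 1 + \frac{T}{3}$)
$D{\left(F \right)} = 0$
$r{\left(-3 - 3 \right)} \left(D{\left(-3 \right)} + 12\right) = \left(1 + \frac{-3 - 3}{3}\right) \left(0 + 12\right) = \left(1 + \frac{1}{3} \left(-6\right)\right) 12 = \left(1 - 2\right) 12 = \left(-1\right) 12 = -12$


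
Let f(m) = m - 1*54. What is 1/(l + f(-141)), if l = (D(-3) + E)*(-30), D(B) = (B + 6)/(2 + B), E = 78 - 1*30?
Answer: -1/1545 ≈ -0.00064725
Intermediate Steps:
E = 48 (E = 78 - 30 = 48)
f(m) = -54 + m (f(m) = m - 54 = -54 + m)
D(B) = (6 + B)/(2 + B)
l = -1350 (l = ((6 - 3)/(2 - 3) + 48)*(-30) = (3/(-1) + 48)*(-30) = (-1*3 + 48)*(-30) = (-3 + 48)*(-30) = 45*(-30) = -1350)
1/(l + f(-141)) = 1/(-1350 + (-54 - 141)) = 1/(-1350 - 195) = 1/(-1545) = -1/1545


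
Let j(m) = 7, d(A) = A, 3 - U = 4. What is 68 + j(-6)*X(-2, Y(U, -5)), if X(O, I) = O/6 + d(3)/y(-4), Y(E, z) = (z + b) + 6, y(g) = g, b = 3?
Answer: 725/12 ≈ 60.417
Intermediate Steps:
U = -1 (U = 3 - 1*4 = 3 - 4 = -1)
Y(E, z) = 9 + z (Y(E, z) = (z + 3) + 6 = (3 + z) + 6 = 9 + z)
X(O, I) = -¾ + O/6 (X(O, I) = O/6 + 3/(-4) = O*(⅙) + 3*(-¼) = O/6 - ¾ = -¾ + O/6)
68 + j(-6)*X(-2, Y(U, -5)) = 68 + 7*(-¾ + (⅙)*(-2)) = 68 + 7*(-¾ - ⅓) = 68 + 7*(-13/12) = 68 - 91/12 = 725/12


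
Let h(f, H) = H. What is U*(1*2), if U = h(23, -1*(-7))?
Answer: 14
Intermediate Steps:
U = 7 (U = -1*(-7) = 7)
U*(1*2) = 7*(1*2) = 7*2 = 14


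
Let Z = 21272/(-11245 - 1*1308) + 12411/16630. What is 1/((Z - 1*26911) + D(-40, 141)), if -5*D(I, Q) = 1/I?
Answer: -4175127800/112360802511701 ≈ -3.7158e-5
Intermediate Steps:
D(I, Q) = -1/(5*I)
Z = -197958077/208756390 (Z = 21272/(-11245 - 1308) + 12411*(1/16630) = 21272/(-12553) + 12411/16630 = 21272*(-1/12553) + 12411/16630 = -21272/12553 + 12411/16630 = -197958077/208756390 ≈ -0.94827)
1/((Z - 1*26911) + D(-40, 141)) = 1/((-197958077/208756390 - 1*26911) - 1/5/(-40)) = 1/((-197958077/208756390 - 26911) - 1/5*(-1/40)) = 1/(-5618041169367/208756390 + 1/200) = 1/(-112360802511701/4175127800) = -4175127800/112360802511701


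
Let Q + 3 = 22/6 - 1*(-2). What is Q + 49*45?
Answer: 6623/3 ≈ 2207.7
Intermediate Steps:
Q = 8/3 (Q = -3 + (22/6 - 1*(-2)) = -3 + (22*(1/6) + 2) = -3 + (11/3 + 2) = -3 + 17/3 = 8/3 ≈ 2.6667)
Q + 49*45 = 8/3 + 49*45 = 8/3 + 2205 = 6623/3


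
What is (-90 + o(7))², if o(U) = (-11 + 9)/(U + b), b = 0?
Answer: 399424/49 ≈ 8151.5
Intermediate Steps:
o(U) = -2/U (o(U) = (-11 + 9)/(U + 0) = -2/U)
(-90 + o(7))² = (-90 - 2/7)² = (-632/7)² = 399424/49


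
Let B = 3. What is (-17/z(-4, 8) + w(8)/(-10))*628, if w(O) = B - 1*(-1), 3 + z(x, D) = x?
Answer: 44588/35 ≈ 1273.9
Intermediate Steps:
z(x, D) = -3 + x
w(O) = 4 (w(O) = 3 - 1*(-1) = 3 + 1 = 4)
(-17/z(-4, 8) + w(8)/(-10))*628 = (-17/(-3 - 4) + 4/(-10))*628 = (-17/(-7) + 4*(-⅒))*628 = (-17*(-⅐) - ⅖)*628 = (17/7 - ⅖)*628 = (71/35)*628 = 44588/35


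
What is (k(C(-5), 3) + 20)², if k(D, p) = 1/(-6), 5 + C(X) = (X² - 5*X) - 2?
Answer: 14161/36 ≈ 393.36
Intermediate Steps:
C(X) = -7 + X² - 5*X (C(X) = -5 + ((X² - 5*X) - 2) = -5 + (-2 + X² - 5*X) = -7 + X² - 5*X)
k(D, p) = -⅙
(k(C(-5), 3) + 20)² = (-⅙ + 20)² = (119/6)² = 14161/36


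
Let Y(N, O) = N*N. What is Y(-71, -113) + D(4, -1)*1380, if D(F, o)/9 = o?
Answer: -7379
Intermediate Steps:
Y(N, O) = N²
D(F, o) = 9*o
Y(-71, -113) + D(4, -1)*1380 = (-71)² + (9*(-1))*1380 = 5041 - 9*1380 = 5041 - 12420 = -7379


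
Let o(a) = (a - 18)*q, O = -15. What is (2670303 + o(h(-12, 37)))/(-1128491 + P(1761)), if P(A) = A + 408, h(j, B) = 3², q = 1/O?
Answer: -6675759/2815805 ≈ -2.3708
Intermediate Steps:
q = -1/15 (q = 1/(-15) = -1/15 ≈ -0.066667)
h(j, B) = 9
o(a) = 6/5 - a/15 (o(a) = (a - 18)*(-1/15) = (-18 + a)*(-1/15) = 6/5 - a/15)
P(A) = 408 + A
(2670303 + o(h(-12, 37)))/(-1128491 + P(1761)) = (2670303 + (6/5 - 1/15*9))/(-1128491 + (408 + 1761)) = (2670303 + (6/5 - ⅗))/(-1128491 + 2169) = (2670303 + ⅗)/(-1126322) = (13351518/5)*(-1/1126322) = -6675759/2815805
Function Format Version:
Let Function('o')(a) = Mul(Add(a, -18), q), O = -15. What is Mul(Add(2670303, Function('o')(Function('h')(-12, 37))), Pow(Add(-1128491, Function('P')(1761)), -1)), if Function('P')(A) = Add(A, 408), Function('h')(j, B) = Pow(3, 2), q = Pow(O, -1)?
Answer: Rational(-6675759, 2815805) ≈ -2.3708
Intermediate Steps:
q = Rational(-1, 15) (q = Pow(-15, -1) = Rational(-1, 15) ≈ -0.066667)
Function('h')(j, B) = 9
Function('o')(a) = Add(Rational(6, 5), Mul(Rational(-1, 15), a)) (Function('o')(a) = Mul(Add(a, -18), Rational(-1, 15)) = Mul(Add(-18, a), Rational(-1, 15)) = Add(Rational(6, 5), Mul(Rational(-1, 15), a)))
Function('P')(A) = Add(408, A)
Mul(Add(2670303, Function('o')(Function('h')(-12, 37))), Pow(Add(-1128491, Function('P')(1761)), -1)) = Mul(Add(2670303, Add(Rational(6, 5), Mul(Rational(-1, 15), 9))), Pow(Add(-1128491, Add(408, 1761)), -1)) = Mul(Add(2670303, Add(Rational(6, 5), Rational(-3, 5))), Pow(Add(-1128491, 2169), -1)) = Mul(Add(2670303, Rational(3, 5)), Pow(-1126322, -1)) = Mul(Rational(13351518, 5), Rational(-1, 1126322)) = Rational(-6675759, 2815805)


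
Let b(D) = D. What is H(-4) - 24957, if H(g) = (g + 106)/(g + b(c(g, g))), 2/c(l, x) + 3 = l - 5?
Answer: -624537/25 ≈ -24981.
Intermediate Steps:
c(l, x) = 2/(-8 + l) (c(l, x) = 2/(-3 + (l - 5)) = 2/(-3 + (-5 + l)) = 2/(-8 + l))
H(g) = (106 + g)/(g + 2/(-8 + g)) (H(g) = (g + 106)/(g + 2/(-8 + g)) = (106 + g)/(g + 2/(-8 + g)))
H(-4) - 24957 = (-8 - 4)*(106 - 4)/(2 - 4*(-8 - 4)) - 24957 = -12*102/(2 - 4*(-12)) - 24957 = -12*102/(2 + 48) - 24957 = -12*102/50 - 24957 = (1/50)*(-12)*102 - 24957 = -612/25 - 24957 = -624537/25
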